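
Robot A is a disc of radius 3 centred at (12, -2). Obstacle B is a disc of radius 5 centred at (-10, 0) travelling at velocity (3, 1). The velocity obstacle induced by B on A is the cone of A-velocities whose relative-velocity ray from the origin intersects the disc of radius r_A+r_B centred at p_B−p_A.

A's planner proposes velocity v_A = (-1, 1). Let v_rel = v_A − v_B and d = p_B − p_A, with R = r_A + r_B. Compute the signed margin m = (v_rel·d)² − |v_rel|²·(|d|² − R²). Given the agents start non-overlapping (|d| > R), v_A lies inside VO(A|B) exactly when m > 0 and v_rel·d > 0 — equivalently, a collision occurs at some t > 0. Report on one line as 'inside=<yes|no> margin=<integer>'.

d = (-22, 2),  |d|² = 488;  R = 3+5 = 8,  c = 488−8² = 424
v_rel = (-4, 0),  |v_rel|² = 16;  v_rel·d = (-4)·(-22) + (0)·(2) = 88
16·t² − 176·t + 424 = 0  ⇒  m = 88² − 16·424 = 960
m = 960 > 0,  v_rel·d = 88 > 0  ⇒  inside

inside=yes margin=960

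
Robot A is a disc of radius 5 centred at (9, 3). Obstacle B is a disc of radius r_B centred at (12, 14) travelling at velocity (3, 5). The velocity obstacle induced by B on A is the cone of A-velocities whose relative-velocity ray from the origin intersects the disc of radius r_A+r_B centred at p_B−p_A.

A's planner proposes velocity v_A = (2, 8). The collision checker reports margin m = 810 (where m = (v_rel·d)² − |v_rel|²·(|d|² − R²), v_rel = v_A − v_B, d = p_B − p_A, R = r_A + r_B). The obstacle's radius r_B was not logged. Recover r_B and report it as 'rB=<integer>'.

m = 810
d = (3, 11);  v_rel = (-1, 3),  |v_rel|² = 10
v_rel×d = (-1)·(11) − (3)·(3) = -20
since m = R²·10 − (-20)²:  R² = (400 + 810) / 10 = 121
R = √121 = 11  ⇒  r_B = 11 − 5 = 6

rB=6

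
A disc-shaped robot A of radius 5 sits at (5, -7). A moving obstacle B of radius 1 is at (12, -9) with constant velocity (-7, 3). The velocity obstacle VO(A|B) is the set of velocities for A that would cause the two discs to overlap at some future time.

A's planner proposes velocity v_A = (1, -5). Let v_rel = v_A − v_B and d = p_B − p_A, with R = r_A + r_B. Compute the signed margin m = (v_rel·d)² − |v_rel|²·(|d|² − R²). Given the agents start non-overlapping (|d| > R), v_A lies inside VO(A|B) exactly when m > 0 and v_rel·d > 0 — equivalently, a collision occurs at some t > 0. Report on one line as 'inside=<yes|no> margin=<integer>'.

d = (7, -2),  |d|² = 53;  R = 5+1 = 6,  c = 53−6² = 17
v_rel = (8, -8),  |v_rel|² = 128;  v_rel·d = (8)·(7) + (-8)·(-2) = 72
128·t² − 144·t + 17 = 0  ⇒  m = 72² − 128·17 = 3008
m = 3008 > 0,  v_rel·d = 72 > 0  ⇒  inside

inside=yes margin=3008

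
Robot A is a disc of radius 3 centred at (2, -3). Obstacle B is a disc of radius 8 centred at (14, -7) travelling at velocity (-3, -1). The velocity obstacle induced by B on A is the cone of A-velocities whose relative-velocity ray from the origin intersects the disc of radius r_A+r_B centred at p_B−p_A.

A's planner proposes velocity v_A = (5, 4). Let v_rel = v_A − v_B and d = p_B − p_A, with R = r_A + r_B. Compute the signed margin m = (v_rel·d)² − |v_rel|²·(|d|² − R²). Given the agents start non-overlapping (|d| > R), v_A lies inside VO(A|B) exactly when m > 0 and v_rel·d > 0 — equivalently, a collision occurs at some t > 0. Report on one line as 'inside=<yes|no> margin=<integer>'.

d = (12, -4),  |d|² = 160;  R = 3+8 = 11,  c = 160−11² = 39
v_rel = (8, 5),  |v_rel|² = 89;  v_rel·d = (8)·(12) + (5)·(-4) = 76
89·t² − 152·t + 39 = 0  ⇒  m = 76² − 89·39 = 2305
m = 2305 > 0,  v_rel·d = 76 > 0  ⇒  inside

inside=yes margin=2305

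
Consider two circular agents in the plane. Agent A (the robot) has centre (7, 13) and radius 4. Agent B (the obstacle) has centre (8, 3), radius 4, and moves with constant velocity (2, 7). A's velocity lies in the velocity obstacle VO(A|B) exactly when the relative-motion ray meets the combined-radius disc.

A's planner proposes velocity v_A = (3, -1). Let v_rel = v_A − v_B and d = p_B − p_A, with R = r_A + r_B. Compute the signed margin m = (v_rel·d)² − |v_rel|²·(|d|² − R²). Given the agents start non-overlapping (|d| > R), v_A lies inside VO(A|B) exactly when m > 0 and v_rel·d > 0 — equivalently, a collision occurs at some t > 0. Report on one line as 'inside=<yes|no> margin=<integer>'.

d = (1, -10),  |d|² = 101;  R = 4+4 = 8,  c = 101−8² = 37
v_rel = (1, -8),  |v_rel|² = 65;  v_rel·d = (1)·(1) + (-8)·(-10) = 81
65·t² − 162·t + 37 = 0  ⇒  m = 81² − 65·37 = 4156
m = 4156 > 0,  v_rel·d = 81 > 0  ⇒  inside

inside=yes margin=4156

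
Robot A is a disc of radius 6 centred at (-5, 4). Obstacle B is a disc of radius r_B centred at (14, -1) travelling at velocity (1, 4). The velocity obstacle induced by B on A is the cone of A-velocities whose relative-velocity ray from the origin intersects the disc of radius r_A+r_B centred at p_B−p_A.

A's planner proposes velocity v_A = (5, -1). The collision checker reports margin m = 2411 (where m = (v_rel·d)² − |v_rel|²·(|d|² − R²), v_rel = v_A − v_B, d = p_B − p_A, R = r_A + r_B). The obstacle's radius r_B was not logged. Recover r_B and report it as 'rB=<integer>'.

m = 2411
d = (19, -5);  v_rel = (4, -5),  |v_rel|² = 41
v_rel×d = (4)·(-5) − (-5)·(19) = 75
since m = R²·41 − 75²:  R² = (5625 + 2411) / 41 = 196
R = √196 = 14  ⇒  r_B = 14 − 6 = 8

rB=8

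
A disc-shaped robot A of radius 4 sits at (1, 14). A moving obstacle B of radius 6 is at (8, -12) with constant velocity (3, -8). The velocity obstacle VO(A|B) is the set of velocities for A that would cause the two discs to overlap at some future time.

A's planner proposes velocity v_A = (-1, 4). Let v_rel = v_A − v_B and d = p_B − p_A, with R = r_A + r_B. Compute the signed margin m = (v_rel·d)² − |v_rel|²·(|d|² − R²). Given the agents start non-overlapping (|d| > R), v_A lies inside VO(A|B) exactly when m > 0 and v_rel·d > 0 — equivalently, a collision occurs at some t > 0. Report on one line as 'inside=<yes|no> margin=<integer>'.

d = (7, -26),  |d|² = 725;  R = 4+6 = 10,  c = 725−10² = 625
v_rel = (-4, 12),  |v_rel|² = 160;  v_rel·d = (-4)·(7) + (12)·(-26) = -340
160·t² + 680·t + 625 = 0  ⇒  m = (-340)² − 160·625 = 15600
m = 15600 > 0,  v_rel·d = -340 < 0  ⇒  outside

inside=no margin=15600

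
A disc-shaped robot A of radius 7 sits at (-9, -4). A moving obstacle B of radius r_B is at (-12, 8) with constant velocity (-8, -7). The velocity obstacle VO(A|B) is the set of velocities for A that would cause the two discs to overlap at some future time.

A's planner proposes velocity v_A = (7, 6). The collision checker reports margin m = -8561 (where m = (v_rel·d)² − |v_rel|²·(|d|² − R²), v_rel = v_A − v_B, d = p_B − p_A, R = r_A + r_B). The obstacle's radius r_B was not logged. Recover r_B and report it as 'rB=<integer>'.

m = -8561
d = (-3, 12);  v_rel = (15, 13),  |v_rel|² = 394
v_rel×d = (15)·(12) − (13)·(-3) = 219
since m = R²·394 − 219²:  R² = (47961 + -8561) / 394 = 100
R = √100 = 10  ⇒  r_B = 10 − 7 = 3

rB=3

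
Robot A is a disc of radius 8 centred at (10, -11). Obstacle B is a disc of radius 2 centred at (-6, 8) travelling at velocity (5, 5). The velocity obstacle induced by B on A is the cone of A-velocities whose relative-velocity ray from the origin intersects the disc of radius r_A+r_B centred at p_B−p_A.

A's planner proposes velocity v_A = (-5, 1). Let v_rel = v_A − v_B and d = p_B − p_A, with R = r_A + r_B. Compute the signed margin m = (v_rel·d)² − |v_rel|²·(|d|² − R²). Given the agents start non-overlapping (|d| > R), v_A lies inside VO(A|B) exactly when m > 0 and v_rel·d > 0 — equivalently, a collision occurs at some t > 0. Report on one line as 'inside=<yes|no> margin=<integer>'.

d = (-16, 19),  |d|² = 617;  R = 8+2 = 10,  c = 617−10² = 517
v_rel = (-10, -4),  |v_rel|² = 116;  v_rel·d = (-10)·(-16) + (-4)·(19) = 84
116·t² − 168·t + 517 = 0  ⇒  m = 84² − 116·517 = -52916
m = -52916 < 0,  v_rel·d = 84 > 0  ⇒  outside

inside=no margin=-52916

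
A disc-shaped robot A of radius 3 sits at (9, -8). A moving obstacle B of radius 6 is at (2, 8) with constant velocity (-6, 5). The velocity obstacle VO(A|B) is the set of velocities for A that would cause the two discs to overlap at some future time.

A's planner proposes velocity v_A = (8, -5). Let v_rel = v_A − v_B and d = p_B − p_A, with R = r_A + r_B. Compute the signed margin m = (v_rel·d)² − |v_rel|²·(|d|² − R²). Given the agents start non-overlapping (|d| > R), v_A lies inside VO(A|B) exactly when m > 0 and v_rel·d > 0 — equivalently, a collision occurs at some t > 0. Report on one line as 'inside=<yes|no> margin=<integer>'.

d = (-7, 16),  |d|² = 305;  R = 3+6 = 9,  c = 305−9² = 224
v_rel = (14, -10),  |v_rel|² = 296;  v_rel·d = (14)·(-7) + (-10)·(16) = -258
296·t² + 516·t + 224 = 0  ⇒  m = (-258)² − 296·224 = 260
m = 260 > 0,  v_rel·d = -258 < 0  ⇒  outside

inside=no margin=260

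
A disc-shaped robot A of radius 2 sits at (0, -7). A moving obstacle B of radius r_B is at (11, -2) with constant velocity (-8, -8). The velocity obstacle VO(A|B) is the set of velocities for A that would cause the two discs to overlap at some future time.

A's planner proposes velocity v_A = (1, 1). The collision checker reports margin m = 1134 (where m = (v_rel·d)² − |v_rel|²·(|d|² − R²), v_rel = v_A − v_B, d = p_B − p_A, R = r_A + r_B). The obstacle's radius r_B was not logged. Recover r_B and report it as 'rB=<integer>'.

m = 1134
d = (11, 5);  v_rel = (9, 9),  |v_rel|² = 162
v_rel×d = (9)·(5) − (9)·(11) = -54
since m = R²·162 − (-54)²:  R² = (2916 + 1134) / 162 = 25
R = √25 = 5  ⇒  r_B = 5 − 2 = 3

rB=3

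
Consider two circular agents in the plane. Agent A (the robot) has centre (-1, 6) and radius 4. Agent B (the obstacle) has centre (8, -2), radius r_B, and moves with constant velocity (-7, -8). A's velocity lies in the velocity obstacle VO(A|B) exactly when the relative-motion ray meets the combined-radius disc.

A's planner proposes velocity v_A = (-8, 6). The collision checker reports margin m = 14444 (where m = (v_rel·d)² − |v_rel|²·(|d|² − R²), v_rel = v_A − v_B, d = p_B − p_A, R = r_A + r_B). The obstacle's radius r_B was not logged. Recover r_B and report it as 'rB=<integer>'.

m = 14444
d = (9, -8);  v_rel = (-1, 14),  |v_rel|² = 197
v_rel×d = (-1)·(-8) − (14)·(9) = -118
since m = R²·197 − (-118)²:  R² = (13924 + 14444) / 197 = 144
R = √144 = 12  ⇒  r_B = 12 − 4 = 8

rB=8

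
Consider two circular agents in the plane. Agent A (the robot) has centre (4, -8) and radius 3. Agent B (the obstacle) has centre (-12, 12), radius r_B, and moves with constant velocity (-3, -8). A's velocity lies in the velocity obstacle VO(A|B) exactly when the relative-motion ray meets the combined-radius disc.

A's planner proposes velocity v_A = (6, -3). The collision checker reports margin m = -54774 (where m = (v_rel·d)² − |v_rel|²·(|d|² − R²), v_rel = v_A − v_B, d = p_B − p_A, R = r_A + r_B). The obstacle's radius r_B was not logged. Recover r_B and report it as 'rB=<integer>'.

m = -54774
d = (-16, 20);  v_rel = (9, 5),  |v_rel|² = 106
v_rel×d = (9)·(20) − (5)·(-16) = 260
since m = R²·106 − 260²:  R² = (67600 + -54774) / 106 = 121
R = √121 = 11  ⇒  r_B = 11 − 3 = 8

rB=8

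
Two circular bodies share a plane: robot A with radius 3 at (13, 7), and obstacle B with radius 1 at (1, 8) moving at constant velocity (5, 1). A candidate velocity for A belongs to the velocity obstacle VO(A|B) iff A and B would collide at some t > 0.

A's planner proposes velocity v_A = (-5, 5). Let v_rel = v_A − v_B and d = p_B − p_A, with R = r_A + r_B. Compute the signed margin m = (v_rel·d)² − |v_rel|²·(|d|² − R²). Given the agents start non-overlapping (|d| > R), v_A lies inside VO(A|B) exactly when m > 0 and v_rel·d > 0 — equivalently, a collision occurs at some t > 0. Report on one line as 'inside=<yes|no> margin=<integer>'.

d = (-12, 1),  |d|² = 145;  R = 3+1 = 4,  c = 145−4² = 129
v_rel = (-10, 4),  |v_rel|² = 116;  v_rel·d = (-10)·(-12) + (4)·(1) = 124
116·t² − 248·t + 129 = 0  ⇒  m = 124² − 116·129 = 412
m = 412 > 0,  v_rel·d = 124 > 0  ⇒  inside

inside=yes margin=412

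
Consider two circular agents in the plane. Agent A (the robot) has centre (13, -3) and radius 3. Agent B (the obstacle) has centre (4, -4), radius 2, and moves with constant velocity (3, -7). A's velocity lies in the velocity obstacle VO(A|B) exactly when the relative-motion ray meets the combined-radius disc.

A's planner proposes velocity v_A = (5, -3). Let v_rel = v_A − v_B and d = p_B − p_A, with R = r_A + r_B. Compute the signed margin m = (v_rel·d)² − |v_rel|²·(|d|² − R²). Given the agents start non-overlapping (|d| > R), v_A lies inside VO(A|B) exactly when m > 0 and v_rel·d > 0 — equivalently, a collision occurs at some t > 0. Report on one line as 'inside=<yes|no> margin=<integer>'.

d = (-9, -1),  |d|² = 82;  R = 3+2 = 5,  c = 82−5² = 57
v_rel = (2, 4),  |v_rel|² = 20;  v_rel·d = (2)·(-9) + (4)·(-1) = -22
20·t² + 44·t + 57 = 0  ⇒  m = (-22)² − 20·57 = -656
m = -656 < 0,  v_rel·d = -22 < 0  ⇒  outside

inside=no margin=-656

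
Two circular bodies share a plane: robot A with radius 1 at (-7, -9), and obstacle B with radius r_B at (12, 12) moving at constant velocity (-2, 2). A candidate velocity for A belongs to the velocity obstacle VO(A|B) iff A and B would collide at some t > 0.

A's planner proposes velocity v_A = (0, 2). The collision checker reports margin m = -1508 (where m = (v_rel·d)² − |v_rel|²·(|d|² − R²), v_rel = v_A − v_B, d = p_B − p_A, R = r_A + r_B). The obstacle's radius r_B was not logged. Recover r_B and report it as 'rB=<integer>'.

m = -1508
d = (19, 21);  v_rel = (2, 0),  |v_rel|² = 4
v_rel×d = (2)·(21) − (0)·(19) = 42
since m = R²·4 − 42²:  R² = (1764 + -1508) / 4 = 64
R = √64 = 8  ⇒  r_B = 8 − 1 = 7

rB=7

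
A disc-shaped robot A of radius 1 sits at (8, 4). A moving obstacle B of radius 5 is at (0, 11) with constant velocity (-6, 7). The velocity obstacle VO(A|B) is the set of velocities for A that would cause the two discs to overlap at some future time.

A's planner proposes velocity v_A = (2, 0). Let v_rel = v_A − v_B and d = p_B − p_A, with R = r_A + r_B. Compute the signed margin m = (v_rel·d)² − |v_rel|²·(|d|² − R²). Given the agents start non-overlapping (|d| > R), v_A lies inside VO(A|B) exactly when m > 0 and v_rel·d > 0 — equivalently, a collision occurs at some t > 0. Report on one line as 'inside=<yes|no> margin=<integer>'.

d = (-8, 7),  |d|² = 113;  R = 1+5 = 6,  c = 113−6² = 77
v_rel = (8, -7),  |v_rel|² = 113;  v_rel·d = (8)·(-8) + (-7)·(7) = -113
113·t² + 226·t + 77 = 0  ⇒  m = (-113)² − 113·77 = 4068
m = 4068 > 0,  v_rel·d = -113 < 0  ⇒  outside

inside=no margin=4068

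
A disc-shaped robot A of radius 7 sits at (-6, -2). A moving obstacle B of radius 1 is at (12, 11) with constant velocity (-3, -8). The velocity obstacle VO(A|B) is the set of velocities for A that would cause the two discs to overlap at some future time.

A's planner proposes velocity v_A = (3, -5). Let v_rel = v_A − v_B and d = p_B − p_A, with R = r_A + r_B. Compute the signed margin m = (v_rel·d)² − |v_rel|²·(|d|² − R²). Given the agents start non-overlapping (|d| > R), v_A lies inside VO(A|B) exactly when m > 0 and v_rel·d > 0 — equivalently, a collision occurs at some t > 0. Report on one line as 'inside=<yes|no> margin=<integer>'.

d = (18, 13),  |d|² = 493;  R = 7+1 = 8,  c = 493−8² = 429
v_rel = (6, 3),  |v_rel|² = 45;  v_rel·d = (6)·(18) + (3)·(13) = 147
45·t² − 294·t + 429 = 0  ⇒  m = 147² − 45·429 = 2304
m = 2304 > 0,  v_rel·d = 147 > 0  ⇒  inside

inside=yes margin=2304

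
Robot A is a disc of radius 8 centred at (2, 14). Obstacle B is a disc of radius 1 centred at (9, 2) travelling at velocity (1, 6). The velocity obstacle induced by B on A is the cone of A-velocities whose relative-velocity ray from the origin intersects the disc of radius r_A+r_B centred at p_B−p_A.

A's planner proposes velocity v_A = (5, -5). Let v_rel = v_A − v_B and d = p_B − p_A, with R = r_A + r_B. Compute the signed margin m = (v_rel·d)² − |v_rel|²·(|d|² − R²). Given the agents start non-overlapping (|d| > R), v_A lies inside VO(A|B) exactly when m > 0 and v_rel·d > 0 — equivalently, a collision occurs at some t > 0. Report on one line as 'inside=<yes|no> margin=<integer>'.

d = (7, -12),  |d|² = 193;  R = 8+1 = 9,  c = 193−9² = 112
v_rel = (4, -11),  |v_rel|² = 137;  v_rel·d = (4)·(7) + (-11)·(-12) = 160
137·t² − 320·t + 112 = 0  ⇒  m = 160² − 137·112 = 10256
m = 10256 > 0,  v_rel·d = 160 > 0  ⇒  inside

inside=yes margin=10256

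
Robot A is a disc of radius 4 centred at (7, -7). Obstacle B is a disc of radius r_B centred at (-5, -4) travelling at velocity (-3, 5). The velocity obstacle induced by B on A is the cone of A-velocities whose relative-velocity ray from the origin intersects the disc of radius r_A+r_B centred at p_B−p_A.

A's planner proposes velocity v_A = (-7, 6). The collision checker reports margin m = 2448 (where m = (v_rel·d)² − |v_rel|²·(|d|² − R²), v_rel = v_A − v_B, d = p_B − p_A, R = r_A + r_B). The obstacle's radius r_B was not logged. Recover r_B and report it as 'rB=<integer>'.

m = 2448
d = (-12, 3);  v_rel = (-4, 1),  |v_rel|² = 17
v_rel×d = (-4)·(3) − (1)·(-12) = 0
since m = R²·17 − 0²:  R² = (0 + 2448) / 17 = 144
R = √144 = 12  ⇒  r_B = 12 − 4 = 8

rB=8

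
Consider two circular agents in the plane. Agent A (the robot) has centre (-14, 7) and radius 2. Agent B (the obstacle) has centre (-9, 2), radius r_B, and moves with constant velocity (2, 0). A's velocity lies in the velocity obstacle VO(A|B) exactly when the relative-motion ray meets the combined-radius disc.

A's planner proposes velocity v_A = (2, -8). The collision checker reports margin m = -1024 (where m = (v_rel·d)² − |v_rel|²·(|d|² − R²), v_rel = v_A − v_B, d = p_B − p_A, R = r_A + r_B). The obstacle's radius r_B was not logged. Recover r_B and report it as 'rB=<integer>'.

m = -1024
d = (5, -5);  v_rel = (0, -8),  |v_rel|² = 64
v_rel×d = (0)·(-5) − (-8)·(5) = 40
since m = R²·64 − 40²:  R² = (1600 + -1024) / 64 = 9
R = √9 = 3  ⇒  r_B = 3 − 2 = 1

rB=1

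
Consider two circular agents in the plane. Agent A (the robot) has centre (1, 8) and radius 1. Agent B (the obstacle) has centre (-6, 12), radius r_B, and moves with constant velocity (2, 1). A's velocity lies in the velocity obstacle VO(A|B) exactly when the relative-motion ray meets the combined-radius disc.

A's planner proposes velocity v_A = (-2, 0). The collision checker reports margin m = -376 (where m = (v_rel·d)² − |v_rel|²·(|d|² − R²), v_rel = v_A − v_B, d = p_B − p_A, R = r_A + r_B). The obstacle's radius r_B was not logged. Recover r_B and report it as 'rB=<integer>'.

m = -376
d = (-7, 4);  v_rel = (-4, -1),  |v_rel|² = 17
v_rel×d = (-4)·(4) − (-1)·(-7) = -23
since m = R²·17 − (-23)²:  R² = (529 + -376) / 17 = 9
R = √9 = 3  ⇒  r_B = 3 − 1 = 2

rB=2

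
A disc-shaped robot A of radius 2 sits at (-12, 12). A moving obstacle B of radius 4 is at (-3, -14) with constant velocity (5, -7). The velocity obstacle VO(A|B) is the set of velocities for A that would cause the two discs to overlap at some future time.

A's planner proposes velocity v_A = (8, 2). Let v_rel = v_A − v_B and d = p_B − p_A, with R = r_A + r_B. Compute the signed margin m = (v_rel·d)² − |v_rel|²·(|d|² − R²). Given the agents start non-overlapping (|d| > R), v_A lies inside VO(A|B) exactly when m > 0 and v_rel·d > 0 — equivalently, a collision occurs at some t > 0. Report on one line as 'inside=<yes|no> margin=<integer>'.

d = (9, -26),  |d|² = 757;  R = 2+4 = 6,  c = 757−6² = 721
v_rel = (3, 9),  |v_rel|² = 90;  v_rel·d = (3)·(9) + (9)·(-26) = -207
90·t² + 414·t + 721 = 0  ⇒  m = (-207)² − 90·721 = -22041
m = -22041 < 0,  v_rel·d = -207 < 0  ⇒  outside

inside=no margin=-22041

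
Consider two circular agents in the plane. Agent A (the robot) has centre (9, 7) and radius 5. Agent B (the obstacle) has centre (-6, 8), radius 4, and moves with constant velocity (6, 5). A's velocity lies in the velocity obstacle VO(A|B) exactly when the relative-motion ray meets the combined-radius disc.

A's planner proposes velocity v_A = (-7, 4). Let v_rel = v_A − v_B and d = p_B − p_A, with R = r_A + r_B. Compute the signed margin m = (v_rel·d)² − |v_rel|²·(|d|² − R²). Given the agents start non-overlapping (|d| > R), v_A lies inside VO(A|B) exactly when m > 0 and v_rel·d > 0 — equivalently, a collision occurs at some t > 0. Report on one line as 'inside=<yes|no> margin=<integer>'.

d = (-15, 1),  |d|² = 226;  R = 5+4 = 9,  c = 226−9² = 145
v_rel = (-13, -1),  |v_rel|² = 170;  v_rel·d = (-13)·(-15) + (-1)·(1) = 194
170·t² − 388·t + 145 = 0  ⇒  m = 194² − 170·145 = 12986
m = 12986 > 0,  v_rel·d = 194 > 0  ⇒  inside

inside=yes margin=12986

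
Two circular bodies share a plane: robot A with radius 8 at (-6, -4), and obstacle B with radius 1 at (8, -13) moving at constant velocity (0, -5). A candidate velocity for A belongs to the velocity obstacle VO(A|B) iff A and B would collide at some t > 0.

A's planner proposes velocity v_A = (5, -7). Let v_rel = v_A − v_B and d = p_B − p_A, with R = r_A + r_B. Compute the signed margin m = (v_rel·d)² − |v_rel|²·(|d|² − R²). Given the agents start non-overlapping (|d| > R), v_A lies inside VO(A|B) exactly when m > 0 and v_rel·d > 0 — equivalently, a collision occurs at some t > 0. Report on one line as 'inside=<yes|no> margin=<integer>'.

d = (14, -9),  |d|² = 277;  R = 8+1 = 9,  c = 277−9² = 196
v_rel = (5, -2),  |v_rel|² = 29;  v_rel·d = (5)·(14) + (-2)·(-9) = 88
29·t² − 176·t + 196 = 0  ⇒  m = 88² − 29·196 = 2060
m = 2060 > 0,  v_rel·d = 88 > 0  ⇒  inside

inside=yes margin=2060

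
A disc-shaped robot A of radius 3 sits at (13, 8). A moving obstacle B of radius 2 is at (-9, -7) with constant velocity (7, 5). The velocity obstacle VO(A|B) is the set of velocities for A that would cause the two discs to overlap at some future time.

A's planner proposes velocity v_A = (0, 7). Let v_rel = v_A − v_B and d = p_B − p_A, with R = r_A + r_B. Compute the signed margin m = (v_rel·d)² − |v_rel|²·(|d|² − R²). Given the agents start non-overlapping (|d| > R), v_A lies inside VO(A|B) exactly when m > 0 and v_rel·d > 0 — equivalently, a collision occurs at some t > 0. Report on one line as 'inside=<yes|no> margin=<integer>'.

d = (-22, -15),  |d|² = 709;  R = 3+2 = 5,  c = 709−5² = 684
v_rel = (-7, 2),  |v_rel|² = 53;  v_rel·d = (-7)·(-22) + (2)·(-15) = 124
53·t² − 248·t + 684 = 0  ⇒  m = 124² − 53·684 = -20876
m = -20876 < 0,  v_rel·d = 124 > 0  ⇒  outside

inside=no margin=-20876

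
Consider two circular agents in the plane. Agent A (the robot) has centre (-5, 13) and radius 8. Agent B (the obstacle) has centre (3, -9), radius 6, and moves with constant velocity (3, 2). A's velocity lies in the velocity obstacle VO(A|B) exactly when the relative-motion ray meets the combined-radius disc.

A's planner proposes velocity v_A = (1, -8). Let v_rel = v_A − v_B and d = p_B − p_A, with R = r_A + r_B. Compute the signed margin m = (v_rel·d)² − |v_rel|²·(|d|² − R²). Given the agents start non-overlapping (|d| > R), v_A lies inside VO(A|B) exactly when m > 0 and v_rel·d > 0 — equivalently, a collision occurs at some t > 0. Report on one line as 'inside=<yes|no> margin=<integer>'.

d = (8, -22),  |d|² = 548;  R = 8+6 = 14,  c = 548−14² = 352
v_rel = (-2, -10),  |v_rel|² = 104;  v_rel·d = (-2)·(8) + (-10)·(-22) = 204
104·t² − 408·t + 352 = 0  ⇒  m = 204² − 104·352 = 5008
m = 5008 > 0,  v_rel·d = 204 > 0  ⇒  inside

inside=yes margin=5008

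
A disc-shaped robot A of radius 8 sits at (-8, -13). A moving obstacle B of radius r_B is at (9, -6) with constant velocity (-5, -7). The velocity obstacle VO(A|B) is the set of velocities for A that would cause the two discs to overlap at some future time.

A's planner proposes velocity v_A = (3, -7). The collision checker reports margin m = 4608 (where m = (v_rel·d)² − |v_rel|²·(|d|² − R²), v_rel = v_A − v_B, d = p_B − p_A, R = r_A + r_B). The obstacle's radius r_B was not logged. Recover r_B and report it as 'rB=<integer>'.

m = 4608
d = (17, 7);  v_rel = (8, 0),  |v_rel|² = 64
v_rel×d = (8)·(7) − (0)·(17) = 56
since m = R²·64 − 56²:  R² = (3136 + 4608) / 64 = 121
R = √121 = 11  ⇒  r_B = 11 − 8 = 3

rB=3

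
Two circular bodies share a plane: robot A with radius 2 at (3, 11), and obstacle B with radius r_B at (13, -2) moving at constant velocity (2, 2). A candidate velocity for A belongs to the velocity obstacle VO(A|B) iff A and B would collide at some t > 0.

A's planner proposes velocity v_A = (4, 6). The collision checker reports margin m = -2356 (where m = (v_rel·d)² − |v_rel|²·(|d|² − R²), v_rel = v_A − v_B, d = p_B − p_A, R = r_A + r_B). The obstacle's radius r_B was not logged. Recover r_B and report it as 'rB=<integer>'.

m = -2356
d = (10, -13);  v_rel = (2, 4),  |v_rel|² = 20
v_rel×d = (2)·(-13) − (4)·(10) = -66
since m = R²·20 − (-66)²:  R² = (4356 + -2356) / 20 = 100
R = √100 = 10  ⇒  r_B = 10 − 2 = 8

rB=8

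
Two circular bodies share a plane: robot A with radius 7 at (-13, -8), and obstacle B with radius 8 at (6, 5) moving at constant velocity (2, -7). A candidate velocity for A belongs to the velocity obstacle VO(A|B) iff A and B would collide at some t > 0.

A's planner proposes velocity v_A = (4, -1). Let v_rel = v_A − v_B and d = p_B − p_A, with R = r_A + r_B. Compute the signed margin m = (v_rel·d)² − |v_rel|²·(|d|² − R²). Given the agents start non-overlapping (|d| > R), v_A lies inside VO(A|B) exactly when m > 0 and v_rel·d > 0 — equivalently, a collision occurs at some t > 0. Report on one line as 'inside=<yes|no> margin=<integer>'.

d = (19, 13),  |d|² = 530;  R = 7+8 = 15,  c = 530−15² = 305
v_rel = (2, 6),  |v_rel|² = 40;  v_rel·d = (2)·(19) + (6)·(13) = 116
40·t² − 232·t + 305 = 0  ⇒  m = 116² − 40·305 = 1256
m = 1256 > 0,  v_rel·d = 116 > 0  ⇒  inside

inside=yes margin=1256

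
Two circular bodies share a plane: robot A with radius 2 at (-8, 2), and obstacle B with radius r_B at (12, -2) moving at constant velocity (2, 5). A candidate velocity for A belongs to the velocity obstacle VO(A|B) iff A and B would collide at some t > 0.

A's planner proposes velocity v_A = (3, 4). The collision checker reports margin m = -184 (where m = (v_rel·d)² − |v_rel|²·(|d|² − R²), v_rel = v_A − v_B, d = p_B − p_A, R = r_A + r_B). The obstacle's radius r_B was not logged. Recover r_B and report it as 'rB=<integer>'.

m = -184
d = (20, -4);  v_rel = (1, -1),  |v_rel|² = 2
v_rel×d = (1)·(-4) − (-1)·(20) = 16
since m = R²·2 − 16²:  R² = (256 + -184) / 2 = 36
R = √36 = 6  ⇒  r_B = 6 − 2 = 4

rB=4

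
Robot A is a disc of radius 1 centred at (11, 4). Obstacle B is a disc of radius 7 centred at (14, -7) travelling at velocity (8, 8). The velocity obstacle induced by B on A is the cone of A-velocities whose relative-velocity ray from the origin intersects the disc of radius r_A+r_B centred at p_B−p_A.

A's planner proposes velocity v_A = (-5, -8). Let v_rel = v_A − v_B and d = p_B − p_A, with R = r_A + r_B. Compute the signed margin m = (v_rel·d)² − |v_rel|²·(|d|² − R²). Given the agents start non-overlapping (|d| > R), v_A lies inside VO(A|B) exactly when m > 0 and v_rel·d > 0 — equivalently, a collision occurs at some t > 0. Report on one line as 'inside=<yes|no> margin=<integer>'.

d = (3, -11),  |d|² = 130;  R = 1+7 = 8,  c = 130−8² = 66
v_rel = (-13, -16),  |v_rel|² = 425;  v_rel·d = (-13)·(3) + (-16)·(-11) = 137
425·t² − 274·t + 66 = 0  ⇒  m = 137² − 425·66 = -9281
m = -9281 < 0,  v_rel·d = 137 > 0  ⇒  outside

inside=no margin=-9281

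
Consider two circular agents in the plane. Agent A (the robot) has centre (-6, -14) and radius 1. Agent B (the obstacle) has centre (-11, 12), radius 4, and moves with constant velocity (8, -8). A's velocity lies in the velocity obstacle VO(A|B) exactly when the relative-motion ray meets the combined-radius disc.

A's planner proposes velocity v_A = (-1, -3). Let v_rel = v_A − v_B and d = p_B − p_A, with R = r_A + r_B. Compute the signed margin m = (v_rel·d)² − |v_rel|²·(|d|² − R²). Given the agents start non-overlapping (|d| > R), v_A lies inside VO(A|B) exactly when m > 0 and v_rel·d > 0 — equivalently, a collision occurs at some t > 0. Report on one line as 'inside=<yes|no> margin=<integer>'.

d = (-5, 26),  |d|² = 701;  R = 1+4 = 5,  c = 701−5² = 676
v_rel = (-9, 5),  |v_rel|² = 106;  v_rel·d = (-9)·(-5) + (5)·(26) = 175
106·t² − 350·t + 676 = 0  ⇒  m = 175² − 106·676 = -41031
m = -41031 < 0,  v_rel·d = 175 > 0  ⇒  outside

inside=no margin=-41031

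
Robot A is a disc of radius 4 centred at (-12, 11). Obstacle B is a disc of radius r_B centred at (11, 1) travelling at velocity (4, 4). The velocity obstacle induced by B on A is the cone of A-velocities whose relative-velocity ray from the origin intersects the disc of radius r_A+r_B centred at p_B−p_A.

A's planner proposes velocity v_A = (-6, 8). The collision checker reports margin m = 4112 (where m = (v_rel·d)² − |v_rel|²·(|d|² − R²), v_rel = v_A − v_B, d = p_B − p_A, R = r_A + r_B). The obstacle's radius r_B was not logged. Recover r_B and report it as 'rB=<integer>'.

m = 4112
d = (23, -10);  v_rel = (-10, 4),  |v_rel|² = 116
v_rel×d = (-10)·(-10) − (4)·(23) = 8
since m = R²·116 − 8²:  R² = (64 + 4112) / 116 = 36
R = √36 = 6  ⇒  r_B = 6 − 4 = 2

rB=2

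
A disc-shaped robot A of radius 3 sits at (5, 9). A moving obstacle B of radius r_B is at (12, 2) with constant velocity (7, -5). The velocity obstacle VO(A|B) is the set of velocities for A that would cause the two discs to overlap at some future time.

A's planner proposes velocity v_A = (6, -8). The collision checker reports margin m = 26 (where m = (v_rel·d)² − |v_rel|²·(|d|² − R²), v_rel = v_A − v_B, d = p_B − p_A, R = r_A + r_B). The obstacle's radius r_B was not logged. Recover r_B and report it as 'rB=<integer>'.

m = 26
d = (7, -7);  v_rel = (-1, -3),  |v_rel|² = 10
v_rel×d = (-1)·(-7) − (-3)·(7) = 28
since m = R²·10 − 28²:  R² = (784 + 26) / 10 = 81
R = √81 = 9  ⇒  r_B = 9 − 3 = 6

rB=6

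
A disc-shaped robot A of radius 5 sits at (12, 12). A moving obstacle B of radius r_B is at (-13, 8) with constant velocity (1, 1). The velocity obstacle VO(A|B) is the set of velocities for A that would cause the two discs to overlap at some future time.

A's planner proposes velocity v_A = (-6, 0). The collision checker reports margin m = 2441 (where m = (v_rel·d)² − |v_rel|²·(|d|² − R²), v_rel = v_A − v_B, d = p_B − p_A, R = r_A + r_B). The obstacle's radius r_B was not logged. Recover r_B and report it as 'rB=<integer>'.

m = 2441
d = (-25, -4);  v_rel = (-7, -1),  |v_rel|² = 50
v_rel×d = (-7)·(-4) − (-1)·(-25) = 3
since m = R²·50 − 3²:  R² = (9 + 2441) / 50 = 49
R = √49 = 7  ⇒  r_B = 7 − 5 = 2

rB=2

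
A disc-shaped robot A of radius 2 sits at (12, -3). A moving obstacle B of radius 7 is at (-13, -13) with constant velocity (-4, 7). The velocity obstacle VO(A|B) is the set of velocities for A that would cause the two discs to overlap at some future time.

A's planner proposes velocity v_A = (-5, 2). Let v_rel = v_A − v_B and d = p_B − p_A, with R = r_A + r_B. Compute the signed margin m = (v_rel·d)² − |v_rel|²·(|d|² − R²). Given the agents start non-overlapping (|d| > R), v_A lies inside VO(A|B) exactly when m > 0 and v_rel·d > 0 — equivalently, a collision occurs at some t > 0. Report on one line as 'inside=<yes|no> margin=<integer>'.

d = (-25, -10),  |d|² = 725;  R = 2+7 = 9,  c = 725−9² = 644
v_rel = (-1, -5),  |v_rel|² = 26;  v_rel·d = (-1)·(-25) + (-5)·(-10) = 75
26·t² − 150·t + 644 = 0  ⇒  m = 75² − 26·644 = -11119
m = -11119 < 0,  v_rel·d = 75 > 0  ⇒  outside

inside=no margin=-11119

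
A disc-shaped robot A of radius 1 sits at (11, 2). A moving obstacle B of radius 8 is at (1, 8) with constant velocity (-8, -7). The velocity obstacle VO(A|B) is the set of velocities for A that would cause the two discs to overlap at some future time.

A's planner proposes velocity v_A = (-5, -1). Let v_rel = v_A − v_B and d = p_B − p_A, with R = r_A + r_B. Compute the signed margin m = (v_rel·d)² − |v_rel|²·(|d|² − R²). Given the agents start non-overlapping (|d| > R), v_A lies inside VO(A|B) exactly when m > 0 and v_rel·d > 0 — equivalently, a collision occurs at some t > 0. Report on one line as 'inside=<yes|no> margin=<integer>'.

d = (-10, 6),  |d|² = 136;  R = 1+8 = 9,  c = 136−9² = 55
v_rel = (3, 6),  |v_rel|² = 45;  v_rel·d = (3)·(-10) + (6)·(6) = 6
45·t² − 12·t + 55 = 0  ⇒  m = 6² − 45·55 = -2439
m = -2439 < 0,  v_rel·d = 6 > 0  ⇒  outside

inside=no margin=-2439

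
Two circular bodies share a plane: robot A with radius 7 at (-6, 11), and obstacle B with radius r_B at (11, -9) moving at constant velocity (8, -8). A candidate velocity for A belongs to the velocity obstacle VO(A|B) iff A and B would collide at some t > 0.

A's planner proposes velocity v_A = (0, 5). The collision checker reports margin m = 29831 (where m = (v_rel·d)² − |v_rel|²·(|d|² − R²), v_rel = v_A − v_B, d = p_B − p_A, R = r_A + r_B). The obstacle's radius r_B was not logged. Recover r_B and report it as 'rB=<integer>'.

m = 29831
d = (17, -20);  v_rel = (-8, 13),  |v_rel|² = 233
v_rel×d = (-8)·(-20) − (13)·(17) = -61
since m = R²·233 − (-61)²:  R² = (3721 + 29831) / 233 = 144
R = √144 = 12  ⇒  r_B = 12 − 7 = 5

rB=5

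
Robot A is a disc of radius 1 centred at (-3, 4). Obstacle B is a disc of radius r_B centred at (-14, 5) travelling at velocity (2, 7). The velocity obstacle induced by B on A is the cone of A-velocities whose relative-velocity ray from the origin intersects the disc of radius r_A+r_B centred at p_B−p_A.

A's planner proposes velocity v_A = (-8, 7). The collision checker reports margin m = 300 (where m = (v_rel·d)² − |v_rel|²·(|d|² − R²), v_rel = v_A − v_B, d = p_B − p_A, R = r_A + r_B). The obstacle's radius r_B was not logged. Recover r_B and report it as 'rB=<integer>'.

m = 300
d = (-11, 1);  v_rel = (-10, 0),  |v_rel|² = 100
v_rel×d = (-10)·(1) − (0)·(-11) = -10
since m = R²·100 − (-10)²:  R² = (100 + 300) / 100 = 4
R = √4 = 2  ⇒  r_B = 2 − 1 = 1

rB=1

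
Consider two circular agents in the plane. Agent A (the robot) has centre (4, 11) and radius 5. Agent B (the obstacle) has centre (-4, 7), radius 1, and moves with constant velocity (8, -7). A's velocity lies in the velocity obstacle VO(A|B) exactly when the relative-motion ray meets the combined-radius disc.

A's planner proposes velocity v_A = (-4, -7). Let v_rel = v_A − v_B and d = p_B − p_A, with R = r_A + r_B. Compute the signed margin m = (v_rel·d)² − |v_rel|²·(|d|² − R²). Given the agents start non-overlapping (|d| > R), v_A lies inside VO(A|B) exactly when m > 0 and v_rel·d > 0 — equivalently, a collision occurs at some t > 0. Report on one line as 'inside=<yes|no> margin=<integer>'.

d = (-8, -4),  |d|² = 80;  R = 5+1 = 6,  c = 80−6² = 44
v_rel = (-12, 0),  |v_rel|² = 144;  v_rel·d = (-12)·(-8) + (0)·(-4) = 96
144·t² − 192·t + 44 = 0  ⇒  m = 96² − 144·44 = 2880
m = 2880 > 0,  v_rel·d = 96 > 0  ⇒  inside

inside=yes margin=2880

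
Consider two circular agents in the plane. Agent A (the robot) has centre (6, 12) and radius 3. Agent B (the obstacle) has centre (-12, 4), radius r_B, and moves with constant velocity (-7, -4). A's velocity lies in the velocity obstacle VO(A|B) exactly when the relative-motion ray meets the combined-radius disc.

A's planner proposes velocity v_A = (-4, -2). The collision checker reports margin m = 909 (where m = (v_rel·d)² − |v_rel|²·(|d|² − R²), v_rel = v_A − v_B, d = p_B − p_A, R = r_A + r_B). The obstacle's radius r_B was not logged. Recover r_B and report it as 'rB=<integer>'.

m = 909
d = (-18, -8);  v_rel = (3, 2),  |v_rel|² = 13
v_rel×d = (3)·(-8) − (2)·(-18) = 12
since m = R²·13 − 12²:  R² = (144 + 909) / 13 = 81
R = √81 = 9  ⇒  r_B = 9 − 3 = 6

rB=6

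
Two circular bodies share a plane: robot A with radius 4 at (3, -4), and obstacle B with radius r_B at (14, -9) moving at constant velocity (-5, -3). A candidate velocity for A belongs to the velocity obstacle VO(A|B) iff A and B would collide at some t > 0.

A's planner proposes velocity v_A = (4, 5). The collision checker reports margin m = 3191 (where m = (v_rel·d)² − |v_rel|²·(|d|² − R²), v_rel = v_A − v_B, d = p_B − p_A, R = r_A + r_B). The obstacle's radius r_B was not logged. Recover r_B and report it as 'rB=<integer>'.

m = 3191
d = (11, -5);  v_rel = (9, 8),  |v_rel|² = 145
v_rel×d = (9)·(-5) − (8)·(11) = -133
since m = R²·145 − (-133)²:  R² = (17689 + 3191) / 145 = 144
R = √144 = 12  ⇒  r_B = 12 − 4 = 8

rB=8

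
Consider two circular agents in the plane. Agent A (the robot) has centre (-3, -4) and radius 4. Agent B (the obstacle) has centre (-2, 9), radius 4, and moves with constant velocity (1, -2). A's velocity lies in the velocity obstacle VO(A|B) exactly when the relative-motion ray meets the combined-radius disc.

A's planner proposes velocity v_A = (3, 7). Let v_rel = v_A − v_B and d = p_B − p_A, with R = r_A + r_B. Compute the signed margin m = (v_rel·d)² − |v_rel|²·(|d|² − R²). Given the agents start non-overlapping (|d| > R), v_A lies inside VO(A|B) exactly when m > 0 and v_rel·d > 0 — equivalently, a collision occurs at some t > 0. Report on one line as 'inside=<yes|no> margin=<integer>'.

d = (1, 13),  |d|² = 170;  R = 4+4 = 8,  c = 170−8² = 106
v_rel = (2, 9),  |v_rel|² = 85;  v_rel·d = (2)·(1) + (9)·(13) = 119
85·t² − 238·t + 106 = 0  ⇒  m = 119² − 85·106 = 5151
m = 5151 > 0,  v_rel·d = 119 > 0  ⇒  inside

inside=yes margin=5151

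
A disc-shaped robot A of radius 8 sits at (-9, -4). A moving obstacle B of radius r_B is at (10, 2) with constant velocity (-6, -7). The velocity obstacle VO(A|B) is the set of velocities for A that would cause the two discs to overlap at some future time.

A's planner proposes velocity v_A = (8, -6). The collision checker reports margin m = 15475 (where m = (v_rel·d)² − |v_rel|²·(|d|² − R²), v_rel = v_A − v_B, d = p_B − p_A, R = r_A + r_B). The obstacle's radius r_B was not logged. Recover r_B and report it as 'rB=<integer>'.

m = 15475
d = (19, 6);  v_rel = (14, 1),  |v_rel|² = 197
v_rel×d = (14)·(6) − (1)·(19) = 65
since m = R²·197 − 65²:  R² = (4225 + 15475) / 197 = 100
R = √100 = 10  ⇒  r_B = 10 − 8 = 2

rB=2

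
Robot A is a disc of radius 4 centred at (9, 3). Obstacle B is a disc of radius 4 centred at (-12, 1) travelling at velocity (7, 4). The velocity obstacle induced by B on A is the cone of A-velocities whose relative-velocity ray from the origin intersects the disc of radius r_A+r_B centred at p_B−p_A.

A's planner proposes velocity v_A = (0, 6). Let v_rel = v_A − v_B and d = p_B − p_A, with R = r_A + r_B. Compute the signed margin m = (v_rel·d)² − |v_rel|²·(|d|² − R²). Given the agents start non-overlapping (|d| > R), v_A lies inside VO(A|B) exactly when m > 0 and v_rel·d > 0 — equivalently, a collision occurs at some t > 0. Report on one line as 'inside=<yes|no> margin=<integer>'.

d = (-21, -2),  |d|² = 445;  R = 4+4 = 8,  c = 445−8² = 381
v_rel = (-7, 2),  |v_rel|² = 53;  v_rel·d = (-7)·(-21) + (2)·(-2) = 143
53·t² − 286·t + 381 = 0  ⇒  m = 143² − 53·381 = 256
m = 256 > 0,  v_rel·d = 143 > 0  ⇒  inside

inside=yes margin=256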